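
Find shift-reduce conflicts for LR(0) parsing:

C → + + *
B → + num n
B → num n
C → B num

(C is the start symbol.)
No shift-reduce conflicts

A shift-reduce conflict occurs when an LR(0) state has both:
  - a complete (reduce) item [A → α .] (dot at the end), and
  - a shift item [B → β . c γ] (dot before a terminal).

Augment with C' → C and build the canonical LR(0) collection (I0 = CLOSURE({[C' → . C]}), then GOTO on every symbol after a dot until no new states appear). It has 11 states:
  I0: { [B → . + num n], [B → . num n], [C → . + + *], [C → . B num], [C' → . C] }  — shift
  I1: { [B → + . num n], [C → + . + *] }  — shift
  I2: { [C → B . num] }  — shift
  I3: { [C' → C .] }  — accept
  I4: { [B → num . n] }  — shift
  I5: { [B → num n .] }  — reduce
  I6: { [C → B num .] }  — reduce
  I7: { [C → + + . *] }  — shift
  I8: { [B → + num . n] }  — shift
  I9: { [B → + num n .] }  — reduce
  I10: { [C → + + * .] }  — reduce

No state contains both a complete item and a shift item.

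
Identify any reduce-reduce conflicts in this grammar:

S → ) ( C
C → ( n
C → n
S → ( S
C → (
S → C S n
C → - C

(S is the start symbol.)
Yes — I15: [C → ( n .] vs [C → n .]

Augment with S' → S and build the canonical LR(0) collection (I0 = CLOSURE({[S' → . S]}), then GOTO on every symbol after a dot until no new states appear). It has 16 states:
  I0: { [C → . ( n], [C → . (], [C → . - C], [C → . n], [S → . ( S], [S → . ) ( C], [S → . C S n], [S' → . S] }  — shift
  I1: { [C → ( . n], [C → ( .], [C → . ( n], [C → . (], [C → . - C], [C → . n], [S → ( . S], [S → . ( S], [S → . ) ( C], [S → . C S n] }  — shift, reduce
  I2: { [S → ) . ( C] }  — shift
  I3: { [C → - . C], [C → . ( n], [C → . (], [C → . - C], [C → . n] }  — shift
  I4: { [C → . ( n], [C → . (], [C → . - C], [C → . n], [S → . ( S], [S → . ) ( C], [S → . C S n], [S → C . S n] }  — shift
  I5: { [S' → S .] }  — accept
  I6: { [C → n .] }  — reduce
  I7: { [S → C S . n] }  — shift
  I8: { [S → C S n .] }  — reduce
  I9: { [C → ( . n], [C → ( .] }  — shift, reduce
  I10: { [C → - C .] }  — reduce
  I11: { [C → ( n .] }  — reduce
  I12: { [C → . ( n], [C → . (], [C → . - C], [C → . n], [S → ) ( . C] }  — shift
  I13: { [S → ) ( C .] }  — reduce
  I14: { [S → ( S .] }  — reduce
  I15: { [C → ( n .], [C → n .] }  — 2 reduces

I15 contains complete items [C → ( n .], [C → n .] — reduce-reduce conflict.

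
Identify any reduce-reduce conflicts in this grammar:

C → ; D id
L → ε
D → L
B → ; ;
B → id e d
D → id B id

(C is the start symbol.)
Augment with C' → C and build the canonical LR(0) collection (I0 = CLOSURE({[C' → . C]}), then GOTO on every symbol after a dot until no new states appear). It has 14 states:
  I0: { [C → . ; D id], [C' → . C] }  — shift
  I1: { [C → ; . D id], [D → . L], [D → . id B id], [L → .] }  — shift, reduce
  I2: { [C' → C .] }  — accept
  I3: { [C → ; D . id] }  — shift
  I4: { [D → L .] }  — reduce
  I5: { [B → . ; ;], [B → . id e d], [D → id . B id] }  — shift
  I6: { [B → ; . ;] }  — shift
  I7: { [D → id B . id] }  — shift
  I8: { [B → id . e d] }  — shift
  I9: { [B → id e . d] }  — shift
  I10: { [B → id e d .] }  — reduce
  I11: { [D → id B id .] }  — reduce
  I12: { [B → ; ; .] }  — reduce
  I13: { [C → ; D id .] }  — reduce

No state contains more than one complete item.

Answer: No reduce-reduce conflicts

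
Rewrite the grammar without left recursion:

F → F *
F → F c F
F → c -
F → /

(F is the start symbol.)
F → c - F'
F → / F'
F' → * F'
F' → c F F'
F' → ε

F is directly left-recursive. The standard transformation for
  A → A α₁ | ... | A α_m | β₁ | ... | β_n
is
  A  → β₁ A' | ... | β_n A'
  A' → α₁ A' | ... | α_m A' | ε

F → c - becomes F → c - F'
F → / becomes F → / F'
F → F * becomes F' → * F'
F → F c F becomes F' → c F F'
Add F' → ε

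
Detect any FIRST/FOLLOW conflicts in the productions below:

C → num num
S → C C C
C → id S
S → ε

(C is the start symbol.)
Nullable non-terminals: S.
FIRST sets used below: FIRST(C) = { 'id', 'num' }

S: nullable alternative(s) S → ε; FOLLOW(S) = { $, 'id', 'num' }
  S → C C C: FIRST \ {ε} = { 'id', 'num' } — overlaps FOLLOW(S) on { 'id', 'num' }: CONFLICT
  S → ε: FIRST \ {ε} = { } — this is the only nullable alternative, skip

C has no nullable alternative, so no FIRST/FOLLOW check is needed there.

So the grammar has 1 FIRST/FOLLOW conflict (marked CONFLICT above).

Answer: Yes. S → C C C with FOLLOW(S) on { 'id', 'num' }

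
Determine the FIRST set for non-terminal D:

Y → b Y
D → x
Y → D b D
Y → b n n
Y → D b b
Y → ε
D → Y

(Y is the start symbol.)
{ 'b', 'x', ε }

FIRST sets of the other non-terminals involved (by the same procedure, iterated to a fixed point):
  FIRST(Y) = { 'b', 'x', ε }

From D → x:
  - x is a terminal: add 'x' and stop
From D → Y:
  - Y is a non-terminal: add FIRST(Y) \ {ε} = { 'b', 'x' }
    Y is nullable and nothing follows, so the whole right-hand side can vanish: ε ∈ FIRST(D)

Collecting: FIRST(D) = { 'b', 'x', ε }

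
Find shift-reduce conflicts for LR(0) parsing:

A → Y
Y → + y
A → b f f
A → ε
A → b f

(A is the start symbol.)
Yes — I0: [A → .] vs [A → . b f]; I5: [A → b f .] vs [A → b f . f]

A shift-reduce conflict occurs when an LR(0) state has both:
  - a complete (reduce) item [A → α .] (dot at the end), and
  - a shift item [B → β . c γ] (dot before a terminal).

Augment with A' → A and build the canonical LR(0) collection (I0 = CLOSURE({[A' → . A]}), then GOTO on every symbol after a dot until no new states appear). It has 8 states:
  I0: { [A → . Y], [A → . b f f], [A → . b f], [A → .], [A' → . A], [Y → . + y] }  — shift, reduce
  I1: { [Y → + . y] }  — shift
  I2: { [A' → A .] }  — accept
  I3: { [A → Y .] }  — reduce
  I4: { [A → b . f f], [A → b . f] }  — shift
  I5: { [A → b f . f], [A → b f .] }  — shift, reduce
  I6: { [A → b f f .] }  — reduce
  I7: { [Y → + y .] }  — reduce

I0 contains reduce item [A → .] and shift items [A → . b f], [A → . b f f], [Y → . + y] — shift-reduce conflict.
I5 contains reduce item [A → b f .] and shift item [A → b f . f] — shift-reduce conflict.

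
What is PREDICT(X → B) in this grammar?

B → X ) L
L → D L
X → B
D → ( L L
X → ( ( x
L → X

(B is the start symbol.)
{ '(' }

PREDICT(X → B) = (FIRST(RHS) \ {ε}) ∪ (FOLLOW(X) if ε ∈ FIRST(RHS), i.e. RHS ⇒* ε)
FIRST(B) = { '(' }
FIRST(B) = { '(' }
ε ∉ FIRST(B), so FOLLOW(X) is not added.
PREDICT(X → B) = { '(' }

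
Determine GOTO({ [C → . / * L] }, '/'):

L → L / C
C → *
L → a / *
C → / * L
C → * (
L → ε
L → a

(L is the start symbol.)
{ [C → / . * L] }

GOTO(I, '/') = CLOSURE({ [A → αX.β] : [A → α.Xβ] ∈ I, X = '/' })

Items with dot before '/', with the dot advanced:
  [C → . / * L] → [C → / . * L]
Closure adds nothing (no advanced item has the dot before a non-terminal).

GOTO = { [C → / . * L] }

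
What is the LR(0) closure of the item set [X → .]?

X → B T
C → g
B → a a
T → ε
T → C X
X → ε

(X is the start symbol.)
Start with: [X → .]
The dot is at the end, so nothing is added.

CLOSURE = { [X → .] }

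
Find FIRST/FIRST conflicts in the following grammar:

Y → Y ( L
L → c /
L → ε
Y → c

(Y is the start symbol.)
Yes. Y → Y '(' L / Y → c on { 'c' }

A FIRST/FIRST conflict occurs when two productions N → α and N → β for the same non-terminal have FIRST(α) ∩ FIRST(β) ≠ ∅ (with ε ∈ FIRST of a nullable right-hand side, so two nullable alternatives also conflict).

FIRST sets of the non-terminals at (or reachable through a nullable prefix from) the front of some alternative:
  FIRST(Y) = { 'c' }

Productions for Y:
  Y → Y ( L: FIRST = { 'c' }
  Y → c: FIRST = { 'c' }
Productions for L:
  L → c /: FIRST = { 'c' }
  L → ε: FIRST = { ε }

Conflict for Y: Y → Y ( L and Y → c
  Overlap: { 'c' }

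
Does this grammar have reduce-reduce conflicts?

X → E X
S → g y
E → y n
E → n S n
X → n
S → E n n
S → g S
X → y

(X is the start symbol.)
A reduce-reduce conflict occurs when an LR(0) state has two complete items [A → α .] and [B → β .] — both call for a reduction, and with no lookahead the parser cannot choose between them.

Augment with X' → X and build the canonical LR(0) collection (I0 = CLOSURE({[X' → . X]}), then GOTO on every symbol after a dot until no new states appear). It has 17 states:
  I0: { [E → . n S n], [E → . y n], [X → . E X], [X → . n], [X → . y], [X' → . X] }  — shift
  I1: { [E → . n S n], [E → . y n], [X → . E X], [X → . n], [X → . y], [X → E . X] }  — shift
  I2: { [X' → X .] }  — accept
  I3: { [E → . n S n], [E → . y n], [E → n . S n], [S → . E n n], [S → . g S], [S → . g y], [X → n .] }  — shift, reduce
  I4: { [E → y . n], [X → y .] }  — shift, reduce
  I5: { [E → y n .] }  — reduce
  I6: { [S → E . n n] }  — shift
  I7: { [E → n S . n] }  — shift
  I8: { [E → . n S n], [E → . y n], [S → . E n n], [S → . g S], [S → . g y], [S → g . S], [S → g . y] }  — shift
  I9: { [E → . n S n], [E → . y n], [E → n . S n], [S → . E n n], [S → . g S], [S → . g y] }  — shift
  I10: { [E → y . n] }  — shift
  I11: { [S → g S .] }  — reduce
  I12: { [E → y . n], [S → g y .] }  — shift, reduce
  I13: { [E → n S n .] }  — reduce
  I14: { [S → E n . n] }  — shift
  I15: { [S → E n n .] }  — reduce
  I16: { [X → E X .] }  — reduce

No state contains more than one complete item.

Answer: No reduce-reduce conflicts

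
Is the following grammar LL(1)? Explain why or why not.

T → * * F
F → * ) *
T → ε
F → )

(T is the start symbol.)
Relevant sets:
  FOLLOW(T) = { $ }

For T:
  PREDICT(T → '*' '*' F) = { '*' }
  PREDICT(T → ε) = { $ }
For F:
  PREDICT(F → '*' ')' '*') = { '*' }
  PREDICT(F → ')') = { ')' }

All predict sets are disjoint. The grammar IS LL(1).

Answer: Yes, the grammar is LL(1).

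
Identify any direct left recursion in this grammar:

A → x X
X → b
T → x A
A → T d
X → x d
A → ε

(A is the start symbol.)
Direct left recursion occurs when N → N α for some non-terminal N (the right-hand side begins with the left-hand side itself).

A → x X: starts with x
X → b: starts with b
T → x A: starts with x
A → T d: starts with T
X → x d: starts with x
A → ε: starts with ε

No direct left recursion found.

Answer: No direct left recursion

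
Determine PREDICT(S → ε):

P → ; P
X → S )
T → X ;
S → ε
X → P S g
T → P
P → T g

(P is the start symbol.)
PREDICT(S → ε) = (FIRST(RHS) \ {ε}) ∪ (FOLLOW(S) if ε ∈ FIRST(RHS), i.e. RHS ⇒* ε)
The right-hand side is ε (FIRST(ε) = { ε }), so the predict set is FOLLOW(S) = { ')', 'g' }
PREDICT(S → ε) = { ')', 'g' }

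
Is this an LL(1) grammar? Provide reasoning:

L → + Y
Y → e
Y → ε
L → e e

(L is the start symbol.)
A grammar is LL(1) if for each non-terminal N with multiple productions, the predict sets of those productions are pairwise disjoint, where PREDICT(N → α) = (FIRST(α) \ {ε}) ∪ (FOLLOW(N) if α ⇒* ε).

Relevant sets:
  FOLLOW(Y) = { $ }

For L:
  PREDICT(L → '+' Y) = { '+' }
  PREDICT(L → e e) = { 'e' }
For Y:
  PREDICT(Y → e) = { 'e' }
  PREDICT(Y → ε) = { $ }

All predict sets are disjoint. The grammar IS LL(1).

Answer: Yes, the grammar is LL(1).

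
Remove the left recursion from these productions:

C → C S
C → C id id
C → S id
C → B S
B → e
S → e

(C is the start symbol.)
C → S id C'
C → B S C'
C' → S C'
C' → id id C'
C' → ε
B → e
S → e

C is directly left-recursive. The standard transformation for
  A → A α₁ | ... | A α_m | β₁ | ... | β_n
is
  A  → β₁ A' | ... | β_n A'
  A' → α₁ A' | ... | α_m A' | ε

C → S id becomes C → S id C'
C → B S becomes C → B S C'
C → C S becomes C' → S C'
C → C id id becomes C' → id id C'
Add C' → ε

Productions for other non-terminals are unchanged:
  B → e
  S → e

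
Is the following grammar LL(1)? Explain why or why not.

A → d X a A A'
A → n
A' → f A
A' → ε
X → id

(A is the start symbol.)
No. Predict set conflict for A': { 'f' }

A grammar is LL(1) if for each non-terminal N with multiple productions, the predict sets of those productions are pairwise disjoint, where PREDICT(N → α) = (FIRST(α) \ {ε}) ∪ (FOLLOW(N) if α ⇒* ε).

Relevant sets:
  FOLLOW(A') = { $, 'f' }

For A:
  PREDICT(A → d X a A A') = { 'd' }
  PREDICT(A → n) = { 'n' }
For A':
  PREDICT(A' → f A) = { 'f' }
  PREDICT(A' → ε) = { $, 'f' }
X has a single production, so nothing to check there.

Conflict found: Predict set conflict for A': { 'f' }
The grammar is NOT LL(1).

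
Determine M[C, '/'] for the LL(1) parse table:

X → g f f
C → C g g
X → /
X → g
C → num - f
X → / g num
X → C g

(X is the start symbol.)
Empty (error entry)

To find M[C, '/'], we find productions for C where '/' is in the predict set (PREDICT(N → α) = (FIRST(α) \ {ε}) ∪ (FOLLOW(N) if α ⇒* ε)).

Relevant sets:
  FIRST(C) = { 'num' }

C → C g g: PREDICT = { 'num' }
C → num - f: PREDICT = { 'num' }

M[C, '/'] is empty (no production applies)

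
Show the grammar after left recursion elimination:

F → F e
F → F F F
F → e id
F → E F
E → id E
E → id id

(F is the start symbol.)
F is directly left-recursive. The standard transformation for
  A → A α₁ | ... | A α_m | β₁ | ... | β_n
is
  A  → β₁ A' | ... | β_n A'
  A' → α₁ A' | ... | α_m A' | ε

F → e id becomes F → e id F'
F → E F becomes F → E F F'
F → F e becomes F' → e F'
F → F F F becomes F' → F F F'
Add F' → ε

Productions for other non-terminals are unchanged:
  E → id E
  E → id id

Resulting grammar:
F → e id F'
F → E F F'
F' → e F'
F' → F F F'
F' → ε
E → id E
E → id id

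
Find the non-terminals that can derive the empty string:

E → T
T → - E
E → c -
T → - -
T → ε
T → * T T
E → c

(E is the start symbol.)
{ 'E', 'T' }

ε-productions: T → ε
So T is immediately nullable.
E → T: every symbol on the right is nullable, so E is nullable too.
Every non-terminal is now nullable.
Nullable = { 'E', 'T' }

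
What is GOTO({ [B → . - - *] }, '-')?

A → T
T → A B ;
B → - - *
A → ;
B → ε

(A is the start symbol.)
{ [B → - . - *] }

GOTO(I, '-') = CLOSURE({ [A → αX.β] : [A → α.Xβ] ∈ I, X = '-' })

Items with dot before '-', with the dot advanced:
  [B → . - - *] → [B → - . - *]
Closure adds nothing (no advanced item has the dot before a non-terminal).

GOTO = { [B → - . - *] }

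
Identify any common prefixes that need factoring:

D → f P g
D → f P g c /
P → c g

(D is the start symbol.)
Left-factoring is needed when two productions for the same non-terminal
share a common prefix on the right-hand side.

Productions for D:
  D → f P g
  D → f P g c /

Found common prefix 'f P g' in productions for D

Answer: Yes, D has productions with common prefix 'f P g'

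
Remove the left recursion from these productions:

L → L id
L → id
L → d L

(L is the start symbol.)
L → id L'
L → d L L'
L' → id L'
L' → ε

L is directly left-recursive. The standard transformation for
  A → A α₁ | ... | A α_m | β₁ | ... | β_n
is
  A  → β₁ A' | ... | β_n A'
  A' → α₁ A' | ... | α_m A' | ε

L → id becomes L → id L'
L → d L becomes L → d L L'
L → L id becomes L' → id L'
Add L' → ε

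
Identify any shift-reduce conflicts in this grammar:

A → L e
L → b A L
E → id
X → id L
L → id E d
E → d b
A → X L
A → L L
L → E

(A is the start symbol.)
Yes — I7: [E → id .] vs [E → . d b]; I8: [L → E .] vs [L → id E . d]; I10: [E → id .] vs [E → . d b]

Augment with A' → A and build the canonical LR(0) collection (I0 = CLOSURE({[A' → . A]}), then GOTO on every symbol after a dot until no new states appear). It has 20 states:
  I0: { [A → . L L], [A → . L e], [A → . X L], [A' → . A], [E → . d b], [E → . id], [L → . E], [L → . b A L], [L → . id E d], [X → . id L] }  — shift
  I1: { [A' → A .] }  — accept
  I2: { [L → E .] }  — reduce
  I3: { [A → L . L], [A → L . e], [E → . d b], [E → . id], [L → . E], [L → . b A L], [L → . id E d] }  — shift
  I4: { [A → X . L], [E → . d b], [E → . id], [L → . E], [L → . b A L], [L → . id E d] }  — shift
  I5: { [A → . L L], [A → . L e], [A → . X L], [E → . d b], [E → . id], [L → . E], [L → . b A L], [L → . id E d], [L → b . A L], [X → . id L] }  — shift
  I6: { [E → d . b] }  — shift
  I7: { [E → . d b], [E → . id], [E → id .], [L → . E], [L → . b A L], [L → . id E d], [L → id . E d], [X → id . L] }  — shift, reduce
  I8: { [L → E .], [L → id E . d] }  — shift, reduce
  I9: { [X → id L .] }  — reduce
  I10: { [E → . d b], [E → . id], [E → id .], [L → id . E d] }  — shift, reduce
  I11: { [L → id E . d] }  — shift
  I12: { [E → id .] }  — reduce
  I13: { [L → id E d .] }  — reduce
  I14: { [E → d b .] }  — reduce
  I15: { [E → . d b], [E → . id], [L → . E], [L → . b A L], [L → . id E d], [L → b A . L] }  — shift
  I16: { [L → b A L .] }  — reduce
  I17: { [A → X L .] }  — reduce
  I18: { [A → L L .] }  — reduce
  I19: { [A → L e .] }  — reduce

I7 contains reduce item [E → id .] and shift items [E → . d b], [E → . id], [L → . b A L], [L → . id E d] — shift-reduce conflict.
I8 contains reduce item [L → E .] and shift item [L → id E . d] — shift-reduce conflict.
I10 contains reduce item [E → id .] and shift items [E → . d b], [E → . id] — shift-reduce conflict.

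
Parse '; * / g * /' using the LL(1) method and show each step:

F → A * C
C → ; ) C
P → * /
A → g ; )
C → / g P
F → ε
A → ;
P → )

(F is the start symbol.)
LL(1) parsing maintains a stack (initially the start symbol over $) and the input. At each step: if the stack top is a terminal, match it against the current input token; if it is a non-terminal N, replace it with the RHS of M[N, lookahead] (the unique production whose predict set contains the lookahead).

Stack is shown with the top on the left.

Stack    Input          Action
------------------------------
F $      ; * / g * / $  output F → A * C
A * C $  ; * / g * / $  output A → ;
; * C $  ; * / g * / $  match ';'
* C $    * / g * / $    match '*'
C $      / g * / $      output C → / g P
/ g P $  / g * / $      match '/'
g P $    g * / $        match 'g'
P $      * / $          output P → * /
* / $    * / $          match '*'
/ $      / $            match '/'
$        $              accept

The string is accepted.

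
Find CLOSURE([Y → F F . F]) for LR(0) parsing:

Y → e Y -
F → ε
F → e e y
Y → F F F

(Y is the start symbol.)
To compute CLOSURE, for each item [A → α.Bβ] where B is a non-terminal, add [B → .γ] for all productions B → γ; repeat for the newly added items until nothing changes.

Start with: [Y → F F . F]
  [Y → F F . F] has the dot before F: add [F → .], [F → . e e y]
No further items can be added.

CLOSURE = { [F → . e e y], [F → .], [Y → F F . F] }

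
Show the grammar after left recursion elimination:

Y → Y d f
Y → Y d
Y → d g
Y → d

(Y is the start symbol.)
Y → d g Y'
Y → d Y'
Y' → d f Y'
Y' → d Y'
Y' → ε

Y is directly left-recursive. The standard transformation for
  A → A α₁ | ... | A α_m | β₁ | ... | β_n
is
  A  → β₁ A' | ... | β_n A'
  A' → α₁ A' | ... | α_m A' | ε

Y → d g becomes Y → d g Y'
Y → d becomes Y → d Y'
Y → Y d f becomes Y' → d f Y'
Y → Y d becomes Y' → d Y'
Add Y' → ε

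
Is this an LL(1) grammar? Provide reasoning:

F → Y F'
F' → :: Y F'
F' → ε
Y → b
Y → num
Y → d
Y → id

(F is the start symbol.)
Relevant sets:
  FOLLOW(F') = { $ }

For F':
  PREDICT(F' → :: Y F') = { '::' }
  PREDICT(F' → ε) = { $ }
For Y:
  PREDICT(Y → b) = { 'b' }
  PREDICT(Y → num) = { 'num' }
  PREDICT(Y → d) = { 'd' }
  PREDICT(Y → id) = { 'id' }
F has a single production, so nothing to check there.

All predict sets are disjoint. The grammar IS LL(1).

Answer: Yes, the grammar is LL(1).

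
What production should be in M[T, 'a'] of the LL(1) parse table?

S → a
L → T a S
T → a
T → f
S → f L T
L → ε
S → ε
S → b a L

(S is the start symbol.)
To find M[T, 'a'], we find productions for T where 'a' is in the predict set (PREDICT(N → α) = (FIRST(α) \ {ε}) ∪ (FOLLOW(N) if α ⇒* ε)).

T → a: PREDICT = { 'a' }
  'a' is in predict set, so this production goes in M[T, 'a']
T → f: PREDICT = { 'f' }

M[T, 'a'] = T → a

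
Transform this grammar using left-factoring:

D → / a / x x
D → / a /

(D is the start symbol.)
D → / a / D'
D' → x x
D' → ε

Left-factoring transforms A → αβ₁ | αβ₂ into A → αA' and A' → β₁ | β₂
(α is the longest common prefix among the alternatives). Repeat until
no nonterminal has two alternatives with a common prefix.

Round 1: D has alternatives sharing prefix '/ a /'. Introduce D': D → / a / D'
  Add: D' → x x
  Add: D' → ε

No remaining common prefixes — done.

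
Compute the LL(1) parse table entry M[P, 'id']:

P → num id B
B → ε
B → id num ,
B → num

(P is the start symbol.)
Empty (error entry)

To find M[P, 'id'], we find productions for P where 'id' is in the predict set (PREDICT(N → α) = (FIRST(α) \ {ε}) ∪ (FOLLOW(N) if α ⇒* ε)).

P → num id B: PREDICT = { 'num' }

M[P, 'id'] is empty (no production applies)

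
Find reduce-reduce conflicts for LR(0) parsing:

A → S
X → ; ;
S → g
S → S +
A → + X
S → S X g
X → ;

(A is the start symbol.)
A reduce-reduce conflict occurs when an LR(0) state has two complete items [A → α .] and [B → β .] — both call for a reduction, and with no lookahead the parser cannot choose between them.

Augment with A' → A and build the canonical LR(0) collection (I0 = CLOSURE({[A' → . A]}), then GOTO on every symbol after a dot until no new states appear). It has 11 states:
  I0: { [A → . + X], [A → . S], [A' → . A], [S → . S +], [S → . S X g], [S → . g] }  — shift
  I1: { [A → + . X], [X → . ; ;], [X → . ;] }  — shift
  I2: { [A' → A .] }  — accept
  I3: { [A → S .], [S → S . +], [S → S . X g], [X → . ; ;], [X → . ;] }  — shift, reduce
  I4: { [S → g .] }  — reduce
  I5: { [S → S + .] }  — reduce
  I6: { [X → ; . ;], [X → ; .] }  — shift, reduce
  I7: { [S → S X . g] }  — shift
  I8: { [S → S X g .] }  — reduce
  I9: { [X → ; ; .] }  — reduce
  I10: { [A → + X .] }  — reduce

No state contains more than one complete item.

Answer: No reduce-reduce conflicts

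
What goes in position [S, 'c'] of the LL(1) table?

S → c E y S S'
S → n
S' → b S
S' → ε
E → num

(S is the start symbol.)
To find M[S, 'c'], we find productions for S where 'c' is in the predict set (PREDICT(N → α) = (FIRST(α) \ {ε}) ∪ (FOLLOW(N) if α ⇒* ε)).

S → c E y S S': PREDICT = { 'c' }
  'c' is in predict set, so this production goes in M[S, 'c']
S → n: PREDICT = { 'n' }

M[S, 'c'] = S → c E y S S'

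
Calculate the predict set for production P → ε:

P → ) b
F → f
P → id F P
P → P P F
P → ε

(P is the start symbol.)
{ $, ')', 'f', 'id' }

PREDICT(P → ε) = (FIRST(RHS) \ {ε}) ∪ (FOLLOW(P) if ε ∈ FIRST(RHS), i.e. RHS ⇒* ε)
The right-hand side is ε (FIRST(ε) = { ε }), so the predict set is FOLLOW(P) = { $, ')', 'f', 'id' }
PREDICT(P → ε) = { $, ')', 'f', 'id' }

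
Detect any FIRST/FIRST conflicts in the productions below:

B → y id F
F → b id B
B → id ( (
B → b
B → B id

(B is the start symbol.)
FIRST sets of the non-terminals at (or reachable through a nullable prefix from) the front of some alternative:
  FIRST(B) = { 'b', 'id', 'y' }

Productions for B:
  B → y id F: FIRST = { 'y' }
  B → id ( (: FIRST = { 'id' }
  B → b: FIRST = { 'b' }
  B → B id: FIRST = { 'b', 'id', 'y' }
F has only one production, so no FIRST/FIRST conflict is possible there.

Conflict for B: B → y id F and B → B id
  Overlap: { 'y' }
Conflict for B: B → id ( ( and B → B id
  Overlap: { 'id' }
Conflict for B: B → b and B → B id
  Overlap: { 'b' }

Answer: Yes. B → y id F / B → B id on { 'y' }; B → id '(' '(' / B → B id on { 'id' }; B → b / B → B id on { 'b' }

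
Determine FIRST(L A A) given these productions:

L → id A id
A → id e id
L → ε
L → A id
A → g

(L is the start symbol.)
FIRST sets of the non-terminals involved (from the grammar, by fixed-point iteration):
  FIRST(L) = { 'g', 'id', ε }
  FIRST(A) = { 'g', 'id' }

To compute FIRST(L A A), process the symbols left to right:
Symbol L is a non-terminal. Add FIRST(L) \ {ε} = { 'g', 'id' }
L is nullable (ε ∈ FIRST(L)), continue to the next symbol.
Symbol A is a non-terminal. Add FIRST(A) \ {ε} = { 'g', 'id' }
A is not nullable (ε ∉ FIRST(A)), so stop here.
FIRST(L A A) = { 'g', 'id' }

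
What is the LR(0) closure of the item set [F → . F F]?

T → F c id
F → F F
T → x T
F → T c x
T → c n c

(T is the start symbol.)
{ [F → . F F], [F → . T c x], [T → . F c id], [T → . c n c], [T → . x T] }

To compute CLOSURE, for each item [A → α.Bβ] where B is a non-terminal, add [B → .γ] for all productions B → γ; repeat for the newly added items until nothing changes.

Start with: [F → . F F]
  [F → . F F] has the dot before F: add [F → . T c x]
  [F → . T c x] has the dot before T: add [T → . F c id], [T → . x T], [T → . c n c]
No further items can be added.

CLOSURE = { [F → . F F], [F → . T c x], [T → . F c id], [T → . c n c], [T → . x T] }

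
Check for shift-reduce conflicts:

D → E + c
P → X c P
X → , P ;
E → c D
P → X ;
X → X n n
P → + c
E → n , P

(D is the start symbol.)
No shift-reduce conflicts

A shift-reduce conflict occurs when an LR(0) state has both:
  - a complete (reduce) item [A → α .] (dot at the end), and
  - a shift item [B → β . c γ] (dot before a terminal).

Augment with D' → D and build the canonical LR(0) collection (I0 = CLOSURE({[D' → . D]}), then GOTO on every symbol after a dot until no new states appear). It has 21 states:
  I0: { [D → . E + c], [D' → . D], [E → . c D], [E → . n , P] }  — shift
  I1: { [D' → D .] }  — accept
  I2: { [D → E . + c] }  — shift
  I3: { [D → . E + c], [E → . c D], [E → . n , P], [E → c . D] }  — shift
  I4: { [E → n . , P] }  — shift
  I5: { [E → n , . P], [P → . + c], [P → . X ;], [P → . X c P], [X → . , P ;], [X → . X n n] }  — shift
  I6: { [P → + . c] }  — shift
  I7: { [P → . + c], [P → . X ;], [P → . X c P], [X → , . P ;], [X → . , P ;], [X → . X n n] }  — shift
  I8: { [E → n , P .] }  — reduce
  I9: { [P → X . ;], [P → X . c P], [X → X . n n] }  — shift
  I10: { [P → X ; .] }  — reduce
  I11: { [P → . + c], [P → . X ;], [P → . X c P], [P → X c . P], [X → . , P ;], [X → . X n n] }  — shift
  I12: { [X → X n . n] }  — shift
  I13: { [X → X n n .] }  — reduce
  I14: { [P → X c P .] }  — reduce
  I15: { [X → , P . ;] }  — shift
  I16: { [X → , P ; .] }  — reduce
  I17: { [P → + c .] }  — reduce
  I18: { [E → c D .] }  — reduce
  I19: { [D → E + . c] }  — shift
  I20: { [D → E + c .] }  — reduce

No state contains both a complete item and a shift item.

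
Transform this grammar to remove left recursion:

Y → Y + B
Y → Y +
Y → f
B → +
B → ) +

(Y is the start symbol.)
Y → f Y'
Y' → + B Y'
Y' → + Y'
Y' → ε
B → +
B → ) +

Y is directly left-recursive. The standard transformation for
  A → A α₁ | ... | A α_m | β₁ | ... | β_n
is
  A  → β₁ A' | ... | β_n A'
  A' → α₁ A' | ... | α_m A' | ε

Y → f becomes Y → f Y'
Y → Y + B becomes Y' → + B Y'
Y → Y + becomes Y' → + Y'
Add Y' → ε

Productions for other non-terminals are unchanged:
  B → +
  B → ) +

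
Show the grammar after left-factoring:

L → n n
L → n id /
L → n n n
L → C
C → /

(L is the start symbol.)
L → n L'
L' → n L''
L'' → ε
L'' → n
L' → id /
L → C
C → /

Left-factoring transforms A → αβ₁ | αβ₂ into A → αA' and A' → β₁ | β₂
(α is the longest common prefix among the alternatives). Repeat until
no nonterminal has two alternatives with a common prefix.

Round 1: L has alternatives sharing prefix 'n'. Introduce L': L → n L'
  Add: L' → n
  Add: L' → id /
  Add: L' → n n

Round 2: L' has alternatives sharing prefix 'n'. Introduce L'': L' → n L''
  Add: L'' → ε
  Add: L'' → n

No remaining common prefixes — done.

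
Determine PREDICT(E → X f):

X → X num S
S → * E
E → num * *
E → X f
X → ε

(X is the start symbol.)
PREDICT(E → X f) = (FIRST(RHS) \ {ε}) ∪ (FOLLOW(E) if ε ∈ FIRST(RHS), i.e. RHS ⇒* ε)
FIRST(X) = { 'num', ε }
FIRST(X f) = { 'f', 'num' }
ε ∉ FIRST(X f), so FOLLOW(E) is not added.
PREDICT(E → X f) = { 'f', 'num' }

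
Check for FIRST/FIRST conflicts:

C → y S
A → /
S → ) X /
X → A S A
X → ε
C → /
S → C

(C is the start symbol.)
No FIRST/FIRST conflicts.

A FIRST/FIRST conflict occurs when two productions N → α and N → β for the same non-terminal have FIRST(α) ∩ FIRST(β) ≠ ∅ (with ε ∈ FIRST of a nullable right-hand side, so two nullable alternatives also conflict).

FIRST sets of the non-terminals at (or reachable through a nullable prefix from) the front of some alternative:
  FIRST(C) = { '/', 'y' }
  FIRST(A) = { '/' }

Productions for C:
  C → y S: FIRST = { 'y' }
  C → /: FIRST = { '/' }
Productions for S:
  S → ) X /: FIRST = { ')' }
  S → C: FIRST = { '/', 'y' }
Productions for X:
  X → A S A: FIRST = { '/' }
  X → ε: FIRST = { ε }
A has only one production, so no FIRST/FIRST conflict is possible there.

All alternatives of each non-terminal have pairwise disjoint FIRST sets.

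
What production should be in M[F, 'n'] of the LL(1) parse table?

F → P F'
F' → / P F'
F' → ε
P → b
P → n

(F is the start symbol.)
F → P F'

To find M[F, 'n'], we find productions for F where 'n' is in the predict set (PREDICT(N → α) = (FIRST(α) \ {ε}) ∪ (FOLLOW(N) if α ⇒* ε)).

Relevant sets:
  FIRST(P) = { 'b', 'n' }

F → P F': PREDICT = { 'b', 'n' }
  'n' is in predict set, so this production goes in M[F, 'n']

M[F, 'n'] = F → P F'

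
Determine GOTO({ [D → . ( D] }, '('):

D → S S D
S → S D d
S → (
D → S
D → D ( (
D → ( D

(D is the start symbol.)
GOTO(I, '(') = CLOSURE({ [A → αX.β] : [A → α.Xβ] ∈ I, X = '(' })

Items with dot before '(', with the dot advanced:
  [D → . ( D] → [D → ( . D]
Closure of the advanced items:
  [D → ( . D] has the dot before D: add [D → . S S D], [D → . S], [D → . D ( (], [D → . ( D]
  [D → . S S D] has the dot before S: add [S → . S D d], [S → . (]

GOTO = { [D → ( . D], [D → . ( D], [D → . D ( (], [D → . S S D], [D → . S], [S → . (], [S → . S D d] }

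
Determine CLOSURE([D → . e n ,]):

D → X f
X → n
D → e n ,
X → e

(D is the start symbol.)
To compute CLOSURE, for each item [A → α.Bβ] where B is a non-terminal, add [B → .γ] for all productions B → γ; repeat for the newly added items until nothing changes.

Start with: [D → . e n ,]
The dot precedes the terminal e, so nothing is added.

CLOSURE = { [D → . e n ,] }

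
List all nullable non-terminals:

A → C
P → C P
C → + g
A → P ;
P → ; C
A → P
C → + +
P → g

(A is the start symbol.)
There are no ε-productions, so no non-terminal can derive ε.
No non-terminals are nullable.

Answer: None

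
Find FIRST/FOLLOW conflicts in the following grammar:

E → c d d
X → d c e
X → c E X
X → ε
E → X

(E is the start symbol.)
A FIRST/FOLLOW conflict occurs when a non-terminal N has a nullable alternative N → β (β ⇒* ε) and another alternative N → α with FIRST(α) ∩ FOLLOW(N) ≠ ∅: on such a lookahead the parser cannot decide between expanding α and letting N vanish via β.

Nullable non-terminals: E, X.
FIRST sets used below: FIRST(X) = { 'c', 'd', ε }

E: nullable alternative(s) E → X; FOLLOW(E) = { $, 'c', 'd' }
  E → c d d: FIRST \ {ε} = { 'c' } — overlaps FOLLOW(E) on { 'c' }: CONFLICT
  E → X: FIRST \ {ε} = { 'c', 'd' } — this is the only nullable alternative, skip

X: nullable alternative(s) X → ε; FOLLOW(X) = { $, 'c', 'd' }
  X → d c e: FIRST \ {ε} = { 'd' } — overlaps FOLLOW(X) on { 'd' }: CONFLICT
  X → c E X: FIRST \ {ε} = { 'c' } — overlaps FOLLOW(X) on { 'c' }: CONFLICT
  X → ε: FIRST \ {ε} = { } — this is the only nullable alternative, skip

So the grammar has 3 FIRST/FOLLOW conflicts (marked CONFLICT above).

Answer: Yes. E → c d d with FOLLOW(E) on { 'c' }; X → d c e with FOLLOW(X) on { 'd' }; X → c E X with FOLLOW(X) on { 'c' }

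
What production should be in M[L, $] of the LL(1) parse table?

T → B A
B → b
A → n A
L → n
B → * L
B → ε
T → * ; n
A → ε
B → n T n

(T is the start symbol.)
Empty (error entry)

To find M[L, $], we find productions for L where $ is in the predict set (PREDICT(N → α) = (FIRST(α) \ {ε}) ∪ (FOLLOW(N) if α ⇒* ε)).

L → n: PREDICT = { 'n' }

M[L, $] is empty (no production applies)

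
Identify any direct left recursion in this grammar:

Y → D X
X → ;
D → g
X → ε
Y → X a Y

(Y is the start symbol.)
No direct left recursion

Y → D X: starts with D
X → ;: starts with ';'
D → g: starts with g
X → ε: starts with ε
Y → X a Y: starts with X

No direct left recursion found.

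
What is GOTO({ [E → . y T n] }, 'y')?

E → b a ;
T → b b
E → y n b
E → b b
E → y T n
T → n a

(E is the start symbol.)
{ [E → y . T n], [T → . b b], [T → . n a] }

GOTO(I, 'y') = CLOSURE({ [A → αX.β] : [A → α.Xβ] ∈ I, X = 'y' })

Items with dot before 'y', with the dot advanced:
  [E → . y T n] → [E → y . T n]
Closure of the advanced items:
  [E → y . T n] has the dot before T: add [T → . b b], [T → . n a]

GOTO = { [E → y . T n], [T → . b b], [T → . n a] }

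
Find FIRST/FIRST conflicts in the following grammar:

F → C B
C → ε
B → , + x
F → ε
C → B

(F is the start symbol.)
No FIRST/FIRST conflicts.

FIRST sets of the non-terminals at (or reachable through a nullable prefix from) the front of some alternative:
  FIRST(C) = { ',', ε }
  FIRST(B) = { ',' }

Productions for F:
  F → C B: FIRST = { ',' }
  F → ε: FIRST = { ε }
Productions for C:
  C → ε: FIRST = { ε }
  C → B: FIRST = { ',' }
B has only one production, so no FIRST/FIRST conflict is possible there.

All alternatives of each non-terminal have pairwise disjoint FIRST sets.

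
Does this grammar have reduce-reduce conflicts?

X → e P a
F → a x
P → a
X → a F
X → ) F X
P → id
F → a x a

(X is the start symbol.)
No reduce-reduce conflicts

A reduce-reduce conflict occurs when an LR(0) state has two complete items [A → α .] and [B → β .] — both call for a reduction, and with no lookahead the parser cannot choose between them.

Augment with X' → X and build the canonical LR(0) collection (I0 = CLOSURE({[X' → . X]}), then GOTO on every symbol after a dot until no new states appear). It has 15 states:
  I0: { [X → . ) F X], [X → . a F], [X → . e P a], [X' → . X] }  — shift
  I1: { [F → . a x a], [F → . a x], [X → ) . F X] }  — shift
  I2: { [X' → X .] }  — accept
  I3: { [F → . a x a], [F → . a x], [X → a . F] }  — shift
  I4: { [P → . a], [P → . id], [X → e . P a] }  — shift
  I5: { [X → e P . a] }  — shift
  I6: { [P → a .] }  — reduce
  I7: { [P → id .] }  — reduce
  I8: { [X → e P a .] }  — reduce
  I9: { [X → a F .] }  — reduce
  I10: { [F → a . x a], [F → a . x] }  — shift
  I11: { [F → a x . a], [F → a x .] }  — shift, reduce
  I12: { [F → a x a .] }  — reduce
  I13: { [X → ) F . X], [X → . ) F X], [X → . a F], [X → . e P a] }  — shift
  I14: { [X → ) F X .] }  — reduce

No state contains more than one complete item.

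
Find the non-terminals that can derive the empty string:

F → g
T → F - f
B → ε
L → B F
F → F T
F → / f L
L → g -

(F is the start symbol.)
A non-terminal is nullable if it can derive ε (the empty string): either it has an ε-production, or it has a production whose right-hand side consists entirely of nullable non-terminals.

ε-productions: B → ε
So B is immediately nullable.
No further non-terminal can be added: every production for the remaining non-terminals contains a terminal or a non-nullable non-terminal.
Nullable = { 'B' }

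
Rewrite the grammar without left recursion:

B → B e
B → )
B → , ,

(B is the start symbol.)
B → ) B'
B → , , B'
B' → e B'
B' → ε

B is directly left-recursive. The standard transformation for
  A → A α₁ | ... | A α_m | β₁ | ... | β_n
is
  A  → β₁ A' | ... | β_n A'
  A' → α₁ A' | ... | α_m A' | ε

B → ) becomes B → ) B'
B → , , becomes B → , , B'
B → B e becomes B' → e B'
Add B' → ε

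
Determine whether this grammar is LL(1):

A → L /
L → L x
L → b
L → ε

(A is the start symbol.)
Relevant sets:
  FIRST(L) = { 'b', 'x', ε }
  FOLLOW(L) = { '/', 'x' }

For L:
  PREDICT(L → L x) = { 'b', 'x' }
  PREDICT(L → b) = { 'b' }
  PREDICT(L → ε) = { '/', 'x' }
A has a single production, so nothing to check there.

Conflict found: Predict set conflict for L: { 'b' }
The grammar is NOT LL(1).

Answer: No. Predict set conflict for L: { 'b' }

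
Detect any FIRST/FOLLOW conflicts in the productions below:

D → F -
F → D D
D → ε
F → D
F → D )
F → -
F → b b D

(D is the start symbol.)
A FIRST/FOLLOW conflict occurs when a non-terminal N has a nullable alternative N → β (β ⇒* ε) and another alternative N → α with FIRST(α) ∩ FOLLOW(N) ≠ ∅: on such a lookahead the parser cannot decide between expanding α and letting N vanish via β.

Nullable non-terminals: D, F.
FIRST sets used below: FIRST(F) = { ')', '-', 'b', ε }, FIRST(D) = { ')', '-', 'b', ε }

D: nullable alternative(s) D → ε; FOLLOW(D) = { $, ')', '-', 'b' }
  D → F -: FIRST \ {ε} = { ')', '-', 'b' } — overlaps FOLLOW(D) on { ')', '-', 'b' }: CONFLICT
  D → ε: FIRST \ {ε} = { } — this is the only nullable alternative, skip

F: nullable alternative(s) F → D D, F → D; FOLLOW(F) = { '-' }
  F → D D: FIRST \ {ε} = { ')', '-', 'b' } — overlaps FOLLOW(F) on { '-' }: CONFLICT
  F → D: FIRST \ {ε} = { ')', '-', 'b' } — overlaps FOLLOW(F) on { '-' }: CONFLICT
  F → D ): FIRST \ {ε} = { ')', '-', 'b' } — overlaps FOLLOW(F) on { '-' }: CONFLICT
  F → -: FIRST \ {ε} = { '-' } — overlaps FOLLOW(F) on { '-' }: CONFLICT
  F → b b D: FIRST \ {ε} = { 'b' } — disjoint from FOLLOW(F)

So the grammar has 5 FIRST/FOLLOW conflicts (marked CONFLICT above).

Answer: Yes. D → F '-' with FOLLOW(D) on { ')', '-', 'b' }; F → D D with FOLLOW(F) on { '-' }; F → D with FOLLOW(F) on { '-' }; F → D ')' with FOLLOW(F) on { '-' }; F → '-' with FOLLOW(F) on { '-' }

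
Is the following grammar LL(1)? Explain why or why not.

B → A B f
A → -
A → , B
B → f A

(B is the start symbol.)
Yes, the grammar is LL(1).

Relevant sets:
  FIRST(A) = { ',', '-' }

For B:
  PREDICT(B → A B f) = { ',', '-' }
  PREDICT(B → f A) = { 'f' }
For A:
  PREDICT(A → '-') = { '-' }
  PREDICT(A → ',' B) = { ',' }

All predict sets are disjoint. The grammar IS LL(1).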